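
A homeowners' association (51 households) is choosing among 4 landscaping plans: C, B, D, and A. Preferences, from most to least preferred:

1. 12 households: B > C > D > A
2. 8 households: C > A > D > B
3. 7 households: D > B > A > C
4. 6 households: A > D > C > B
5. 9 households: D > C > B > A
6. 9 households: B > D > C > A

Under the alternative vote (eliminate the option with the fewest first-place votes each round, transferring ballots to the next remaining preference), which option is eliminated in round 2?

Round 1: C 8, B 21, D 16, A 6. Eliminate A.
Round 2: C 8, B 21, D 22. Eliminate C.

C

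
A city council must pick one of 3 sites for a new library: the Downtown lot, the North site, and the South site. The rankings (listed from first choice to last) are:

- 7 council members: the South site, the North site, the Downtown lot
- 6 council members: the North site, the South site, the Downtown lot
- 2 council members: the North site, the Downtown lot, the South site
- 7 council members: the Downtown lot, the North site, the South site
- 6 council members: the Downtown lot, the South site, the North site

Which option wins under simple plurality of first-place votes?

the Downtown lot

First-place votes: the Downtown lot 13, the North site 8, the South site 7.
the Downtown lot has the most first-place votes.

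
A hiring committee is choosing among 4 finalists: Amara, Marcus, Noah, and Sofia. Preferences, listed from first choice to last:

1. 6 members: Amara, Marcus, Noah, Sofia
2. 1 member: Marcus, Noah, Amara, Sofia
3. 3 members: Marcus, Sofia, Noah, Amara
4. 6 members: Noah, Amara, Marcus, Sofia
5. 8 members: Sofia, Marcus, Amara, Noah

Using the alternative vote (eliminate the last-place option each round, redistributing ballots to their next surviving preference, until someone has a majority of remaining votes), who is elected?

Round 1: Amara 6, Marcus 4, Noah 6, Sofia 8. Eliminate Marcus.
Round 2: Amara 6, Noah 7, Sofia 11. Eliminate Amara.
Round 3: Noah 13, Sofia 11. Noah has a majority.

Noah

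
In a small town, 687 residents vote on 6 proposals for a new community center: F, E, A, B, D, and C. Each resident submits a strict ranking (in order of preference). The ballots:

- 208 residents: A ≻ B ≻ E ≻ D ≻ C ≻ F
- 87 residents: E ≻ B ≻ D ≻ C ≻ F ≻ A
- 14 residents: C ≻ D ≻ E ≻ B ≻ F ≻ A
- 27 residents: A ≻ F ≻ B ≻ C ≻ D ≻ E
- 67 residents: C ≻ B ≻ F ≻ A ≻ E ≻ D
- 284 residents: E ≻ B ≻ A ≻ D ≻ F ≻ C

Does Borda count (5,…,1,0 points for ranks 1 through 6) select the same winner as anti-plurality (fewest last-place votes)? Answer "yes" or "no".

Borda — scores: F 694, E 2588, A 2161, B 2693, D 1328, C 841. Winner: B.
Anti-plurality — last-place votes: F 208, E 27, A 101, B 0, D 67, C 284. Winner: B.
The two methods agree.

yes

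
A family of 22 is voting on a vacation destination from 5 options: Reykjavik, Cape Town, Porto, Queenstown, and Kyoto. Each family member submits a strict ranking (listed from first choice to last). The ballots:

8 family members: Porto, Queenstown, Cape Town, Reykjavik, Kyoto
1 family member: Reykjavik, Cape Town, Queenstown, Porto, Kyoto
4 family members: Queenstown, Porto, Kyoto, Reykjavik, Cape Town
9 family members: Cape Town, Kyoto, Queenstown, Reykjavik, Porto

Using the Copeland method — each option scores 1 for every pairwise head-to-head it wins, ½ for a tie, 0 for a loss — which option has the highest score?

Reykjavik: loses to Cape Town, Porto, Queenstown, and Kyoto → score 0.
Cape Town: beats Reykjavik and Kyoto; loses to Porto and Queenstown → score 2.
Porto: beats Reykjavik, Cape Town, and Kyoto; loses to Queenstown → score 3.
Queenstown: beats Reykjavik, Cape Town, Porto, and Kyoto → score 4.
Kyoto: beats Reykjavik; loses to Cape Town, Porto, and Queenstown → score 1.
Queenstown has the best pairwise record.

Queenstown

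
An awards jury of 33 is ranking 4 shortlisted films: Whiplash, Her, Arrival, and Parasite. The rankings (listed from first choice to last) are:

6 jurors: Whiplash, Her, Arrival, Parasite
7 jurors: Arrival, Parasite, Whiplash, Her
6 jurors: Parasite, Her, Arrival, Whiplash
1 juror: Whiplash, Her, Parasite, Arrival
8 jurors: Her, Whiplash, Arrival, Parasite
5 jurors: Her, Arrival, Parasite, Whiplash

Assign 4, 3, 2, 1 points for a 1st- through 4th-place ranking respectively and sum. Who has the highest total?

Whiplash: 6·4 + 7·2 + 6·1 + 1·4 + 8·3 + 5·1 = 77
Her: 6·3 + 7·1 + 6·3 + 1·3 + 8·4 + 5·4 = 98
Arrival: 6·2 + 7·4 + 6·2 + 1·1 + 8·2 + 5·3 = 84
Parasite: 6·1 + 7·3 + 6·4 + 1·2 + 8·1 + 5·2 = 71
Her has the highest Borda score (98).

Her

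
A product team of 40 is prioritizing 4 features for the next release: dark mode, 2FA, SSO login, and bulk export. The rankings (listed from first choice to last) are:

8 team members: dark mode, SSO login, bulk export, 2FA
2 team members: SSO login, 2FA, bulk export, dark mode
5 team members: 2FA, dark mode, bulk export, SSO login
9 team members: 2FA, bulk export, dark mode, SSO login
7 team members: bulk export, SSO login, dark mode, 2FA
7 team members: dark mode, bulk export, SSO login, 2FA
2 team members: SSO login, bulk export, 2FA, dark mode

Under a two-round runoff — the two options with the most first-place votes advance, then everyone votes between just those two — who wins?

Round 1 first-place votes: dark mode 15, 2FA 14, SSO login 4, bulk export 7.
dark mode and 2FA advance.
Runoff: dark mode is preferred to 2FA by 22 voters; 2FA by 18.
dark mode wins the runoff.

dark mode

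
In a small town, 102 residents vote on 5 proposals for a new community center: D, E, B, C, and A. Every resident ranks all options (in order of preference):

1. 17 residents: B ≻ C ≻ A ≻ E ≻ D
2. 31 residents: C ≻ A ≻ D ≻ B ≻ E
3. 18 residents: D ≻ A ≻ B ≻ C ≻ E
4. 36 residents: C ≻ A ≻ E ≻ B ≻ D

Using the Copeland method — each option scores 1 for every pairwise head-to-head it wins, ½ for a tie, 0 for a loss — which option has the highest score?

C

D: loses to E, B, C, and A → score 0.
E: beats D; loses to B, C, and A → score 1.
B: beats D and E; loses to C and A → score 2.
C: beats D, E, B, and A → score 4.
A: beats D, E, and B; loses to C → score 3.
C has the best pairwise record.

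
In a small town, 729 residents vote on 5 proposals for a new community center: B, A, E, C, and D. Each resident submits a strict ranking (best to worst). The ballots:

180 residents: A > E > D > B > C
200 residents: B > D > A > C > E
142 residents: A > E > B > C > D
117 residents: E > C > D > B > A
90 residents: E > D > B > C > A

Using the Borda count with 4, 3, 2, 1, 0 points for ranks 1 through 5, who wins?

E

B: 180·1 + 200·4 + 142·2 + 117·1 + 90·2 = 1561
A: 180·4 + 200·2 + 142·4 + 117·0 + 90·0 = 1688
E: 180·3 + 200·0 + 142·3 + 117·4 + 90·4 = 1794
C: 180·0 + 200·1 + 142·1 + 117·3 + 90·1 = 783
D: 180·2 + 200·3 + 142·0 + 117·2 + 90·3 = 1464
E has the highest Borda score (1794).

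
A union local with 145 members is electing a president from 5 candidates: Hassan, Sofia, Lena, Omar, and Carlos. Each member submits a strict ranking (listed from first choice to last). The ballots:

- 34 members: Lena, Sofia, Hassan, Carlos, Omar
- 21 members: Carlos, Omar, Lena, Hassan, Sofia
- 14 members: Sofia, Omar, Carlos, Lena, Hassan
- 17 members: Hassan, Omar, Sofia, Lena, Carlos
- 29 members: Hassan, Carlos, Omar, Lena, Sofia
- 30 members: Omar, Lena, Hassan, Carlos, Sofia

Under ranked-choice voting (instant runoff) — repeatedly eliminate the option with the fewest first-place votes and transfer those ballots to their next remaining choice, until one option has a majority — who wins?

Round 1: Hassan 46, Sofia 14, Lena 34, Omar 30, Carlos 21. Eliminate Sofia.
Round 2: Hassan 46, Lena 34, Omar 44, Carlos 21. Eliminate Carlos.
Round 3: Hassan 46, Lena 34, Omar 65. Eliminate Lena.
Round 4: Hassan 80, Omar 65. Hassan has a majority.

Hassan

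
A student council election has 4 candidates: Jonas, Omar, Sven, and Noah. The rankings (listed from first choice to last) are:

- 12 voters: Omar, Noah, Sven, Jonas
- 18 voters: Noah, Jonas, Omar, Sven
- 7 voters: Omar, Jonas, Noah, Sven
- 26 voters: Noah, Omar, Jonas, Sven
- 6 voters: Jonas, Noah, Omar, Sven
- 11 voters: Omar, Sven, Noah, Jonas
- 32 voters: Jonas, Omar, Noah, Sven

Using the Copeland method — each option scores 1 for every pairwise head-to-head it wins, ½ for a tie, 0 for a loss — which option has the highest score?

Jonas: beats Sven; ties Omar; loses to Noah → score 1.5.
Omar: beats Sven and Noah; ties Jonas → score 2.5.
Sven: loses to Jonas, Omar, and Noah → score 0.
Noah: beats Jonas and Sven; loses to Omar → score 2.
Omar has the best pairwise record.

Omar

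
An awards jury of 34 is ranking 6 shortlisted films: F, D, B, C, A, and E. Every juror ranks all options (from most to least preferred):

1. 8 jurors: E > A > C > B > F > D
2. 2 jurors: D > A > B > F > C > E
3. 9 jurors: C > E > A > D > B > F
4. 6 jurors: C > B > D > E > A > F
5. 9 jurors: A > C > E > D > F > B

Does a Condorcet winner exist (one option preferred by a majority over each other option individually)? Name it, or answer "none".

Checking pairwise contests:
D beats F 26–8.
C beats D 32–2.
D beats B 20–14.
A beats C 19–15.
E beats A 23–11.
C beats E 26–8.
Every option loses at least one head-to-head, so there is no Condorcet winner.

none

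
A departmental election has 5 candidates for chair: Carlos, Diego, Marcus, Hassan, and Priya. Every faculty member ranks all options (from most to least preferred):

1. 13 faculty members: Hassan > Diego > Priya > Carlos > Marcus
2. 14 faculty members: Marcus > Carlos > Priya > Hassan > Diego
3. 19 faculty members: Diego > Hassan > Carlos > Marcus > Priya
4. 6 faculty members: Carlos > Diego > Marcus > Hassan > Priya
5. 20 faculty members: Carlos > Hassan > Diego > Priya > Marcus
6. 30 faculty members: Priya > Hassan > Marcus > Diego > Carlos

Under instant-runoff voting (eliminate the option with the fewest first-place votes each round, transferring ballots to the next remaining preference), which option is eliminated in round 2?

Marcus

Round 1: Carlos 26, Diego 19, Marcus 14, Hassan 13, Priya 30. Eliminate Hassan.
Round 2: Carlos 26, Diego 32, Marcus 14, Priya 30. Eliminate Marcus.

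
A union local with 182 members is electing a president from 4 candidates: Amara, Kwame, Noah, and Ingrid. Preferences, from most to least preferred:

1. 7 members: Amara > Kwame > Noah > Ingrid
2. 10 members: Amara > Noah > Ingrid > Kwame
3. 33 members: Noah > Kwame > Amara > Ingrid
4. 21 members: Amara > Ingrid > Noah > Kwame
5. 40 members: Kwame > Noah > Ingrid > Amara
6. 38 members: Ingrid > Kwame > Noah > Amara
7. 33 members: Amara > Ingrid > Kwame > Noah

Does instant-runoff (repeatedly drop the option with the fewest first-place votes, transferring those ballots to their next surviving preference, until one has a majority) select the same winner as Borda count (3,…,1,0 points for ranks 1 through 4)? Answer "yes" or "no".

Instant-runoff — R1 Amara 71, Kwame 40, Noah 33, Ingrid 38 (Noah out); R2 Amara 71, Kwame 73, Ingrid 38 (Ingrid out); R3 Amara 71, Kwame 111 (Kwame winner). Winner: Kwame.
Borda — scores: Amara 246, Kwame 309, Noah 265, Ingrid 272. Winner: Kwame.
The two methods agree.

yes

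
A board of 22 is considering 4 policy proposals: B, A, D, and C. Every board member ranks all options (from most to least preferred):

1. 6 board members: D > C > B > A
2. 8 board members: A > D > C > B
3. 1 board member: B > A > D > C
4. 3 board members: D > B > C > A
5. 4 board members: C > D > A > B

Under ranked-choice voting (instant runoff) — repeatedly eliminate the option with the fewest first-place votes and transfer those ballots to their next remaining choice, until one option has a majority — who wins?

D

Round 1: B 1, A 8, D 9, C 4. Eliminate B.
Round 2: A 9, D 9, C 4. Eliminate C.
Round 3: A 9, D 13. D has a majority.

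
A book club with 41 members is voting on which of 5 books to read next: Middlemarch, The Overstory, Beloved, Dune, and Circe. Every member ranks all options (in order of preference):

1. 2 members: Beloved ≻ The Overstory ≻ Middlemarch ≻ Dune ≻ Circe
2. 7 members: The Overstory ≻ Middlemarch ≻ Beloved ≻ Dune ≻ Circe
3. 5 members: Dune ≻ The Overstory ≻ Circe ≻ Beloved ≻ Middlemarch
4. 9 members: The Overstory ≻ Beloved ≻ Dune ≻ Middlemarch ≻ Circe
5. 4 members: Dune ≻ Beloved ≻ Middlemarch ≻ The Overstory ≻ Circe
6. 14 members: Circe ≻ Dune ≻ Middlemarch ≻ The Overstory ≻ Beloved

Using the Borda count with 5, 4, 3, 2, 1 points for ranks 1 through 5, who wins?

Dune

Middlemarch: 2·3 + 7·4 + 5·1 + 9·2 + 4·3 + 14·3 = 111
The Overstory: 2·4 + 7·5 + 5·4 + 9·5 + 4·2 + 14·2 = 144
Beloved: 2·5 + 7·3 + 5·2 + 9·4 + 4·4 + 14·1 = 107
Dune: 2·2 + 7·2 + 5·5 + 9·3 + 4·5 + 14·4 = 146
Circe: 2·1 + 7·1 + 5·3 + 9·1 + 4·1 + 14·5 = 107
Dune has the highest Borda score (146).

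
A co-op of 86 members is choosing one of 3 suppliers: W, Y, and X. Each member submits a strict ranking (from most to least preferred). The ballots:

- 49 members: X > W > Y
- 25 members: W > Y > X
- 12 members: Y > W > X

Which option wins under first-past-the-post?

First-place votes: W 25, Y 12, X 49.
X has the most first-place votes.

X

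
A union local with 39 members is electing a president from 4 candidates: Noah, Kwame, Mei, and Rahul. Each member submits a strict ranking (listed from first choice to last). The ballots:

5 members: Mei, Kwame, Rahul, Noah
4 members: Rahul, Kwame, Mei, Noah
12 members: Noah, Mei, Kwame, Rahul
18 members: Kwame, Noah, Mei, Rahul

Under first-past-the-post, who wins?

First-place votes: Noah 12, Kwame 18, Mei 5, Rahul 4.
Kwame has the most first-place votes.

Kwame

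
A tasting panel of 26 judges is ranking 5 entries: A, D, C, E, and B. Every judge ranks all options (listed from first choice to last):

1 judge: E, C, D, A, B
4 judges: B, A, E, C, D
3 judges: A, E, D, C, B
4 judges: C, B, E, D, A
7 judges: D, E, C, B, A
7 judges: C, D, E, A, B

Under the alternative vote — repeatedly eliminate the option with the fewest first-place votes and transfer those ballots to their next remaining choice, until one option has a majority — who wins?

Round 1: A 3, D 7, C 11, E 1, B 4. Eliminate E.
Round 2: A 3, D 7, C 12, B 4. Eliminate A.
Round 3: D 10, C 12, B 4. Eliminate B.
Round 4: D 10, C 16. C has a majority.

C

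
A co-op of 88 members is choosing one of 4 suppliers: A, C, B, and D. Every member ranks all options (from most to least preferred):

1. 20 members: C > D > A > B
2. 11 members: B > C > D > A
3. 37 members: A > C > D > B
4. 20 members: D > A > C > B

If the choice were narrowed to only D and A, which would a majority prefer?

Voters preferring D to A: 51; preferring A to D: 37.
D wins the head-to-head.

D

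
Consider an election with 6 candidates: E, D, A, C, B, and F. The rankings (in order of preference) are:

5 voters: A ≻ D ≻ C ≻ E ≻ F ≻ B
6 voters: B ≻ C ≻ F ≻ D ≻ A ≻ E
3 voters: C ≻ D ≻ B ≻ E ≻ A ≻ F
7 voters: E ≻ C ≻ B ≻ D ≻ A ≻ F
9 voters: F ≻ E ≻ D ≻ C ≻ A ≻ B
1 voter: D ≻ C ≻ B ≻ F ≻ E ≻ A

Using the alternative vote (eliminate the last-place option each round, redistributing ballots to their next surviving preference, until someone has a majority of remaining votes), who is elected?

E

Round 1: E 7, D 1, A 5, C 3, B 6, F 9. Eliminate D.
Round 2: E 7, A 5, C 4, B 6, F 9. Eliminate C.
Round 3: E 7, A 5, B 10, F 9. Eliminate A.
Round 4: E 12, B 10, F 9. Eliminate F.
Round 5: E 21, B 10. E has a majority.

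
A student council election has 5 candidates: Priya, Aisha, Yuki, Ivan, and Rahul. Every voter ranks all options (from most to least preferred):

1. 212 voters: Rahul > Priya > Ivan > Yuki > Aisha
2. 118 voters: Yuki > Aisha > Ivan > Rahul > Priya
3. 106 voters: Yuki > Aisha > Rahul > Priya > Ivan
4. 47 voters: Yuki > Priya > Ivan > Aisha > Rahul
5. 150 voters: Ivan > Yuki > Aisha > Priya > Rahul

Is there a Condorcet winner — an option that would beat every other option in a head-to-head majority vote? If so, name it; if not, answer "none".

Checking pairwise contests:
Aisha beats Priya 374–259.
Yuki beats Aisha 633–0.
Ivan beats Yuki 362–271.
Priya beats Ivan 365–268.
Aisha beats Rahul 421–212.
Every option loses at least one head-to-head, so there is no Condorcet winner.

none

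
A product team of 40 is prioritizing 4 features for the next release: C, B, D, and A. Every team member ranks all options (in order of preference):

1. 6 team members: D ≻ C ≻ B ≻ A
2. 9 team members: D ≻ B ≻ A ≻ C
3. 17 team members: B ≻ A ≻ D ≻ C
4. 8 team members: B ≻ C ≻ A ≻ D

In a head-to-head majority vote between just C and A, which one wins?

Voters preferring C to A: 14; preferring A to C: 26.
A wins the head-to-head.

A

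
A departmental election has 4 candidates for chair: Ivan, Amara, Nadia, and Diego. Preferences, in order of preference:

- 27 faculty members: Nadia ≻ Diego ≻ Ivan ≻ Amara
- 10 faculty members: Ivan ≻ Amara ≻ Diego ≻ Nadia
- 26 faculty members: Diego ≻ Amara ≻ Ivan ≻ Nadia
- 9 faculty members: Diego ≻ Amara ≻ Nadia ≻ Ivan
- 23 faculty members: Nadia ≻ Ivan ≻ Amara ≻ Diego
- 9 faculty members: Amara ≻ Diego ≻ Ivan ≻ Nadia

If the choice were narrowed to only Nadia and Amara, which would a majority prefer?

Amara

Voters preferring Nadia to Amara: 50; preferring Amara to Nadia: 54.
Amara wins the head-to-head.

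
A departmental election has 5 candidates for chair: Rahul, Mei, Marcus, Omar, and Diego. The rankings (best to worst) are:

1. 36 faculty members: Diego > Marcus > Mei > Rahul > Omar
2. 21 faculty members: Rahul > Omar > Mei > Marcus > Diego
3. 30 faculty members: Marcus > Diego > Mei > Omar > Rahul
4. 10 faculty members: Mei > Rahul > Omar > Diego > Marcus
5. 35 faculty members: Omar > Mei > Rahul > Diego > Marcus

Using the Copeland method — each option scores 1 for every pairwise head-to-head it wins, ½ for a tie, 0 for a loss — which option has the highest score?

Mei

Rahul: beats Omar; ties Marcus and Diego; loses to Mei → score 2.
Mei: beats Rahul and Omar; ties Marcus and Diego → score 3.
Marcus: ties Rahul, Mei, and Omar; loses to Diego → score 1.5.
Omar: ties Marcus and Diego; loses to Rahul and Mei → score 1.
Diego: beats Marcus; ties Rahul, Mei, and Omar → score 2.5.
Mei has the best pairwise record.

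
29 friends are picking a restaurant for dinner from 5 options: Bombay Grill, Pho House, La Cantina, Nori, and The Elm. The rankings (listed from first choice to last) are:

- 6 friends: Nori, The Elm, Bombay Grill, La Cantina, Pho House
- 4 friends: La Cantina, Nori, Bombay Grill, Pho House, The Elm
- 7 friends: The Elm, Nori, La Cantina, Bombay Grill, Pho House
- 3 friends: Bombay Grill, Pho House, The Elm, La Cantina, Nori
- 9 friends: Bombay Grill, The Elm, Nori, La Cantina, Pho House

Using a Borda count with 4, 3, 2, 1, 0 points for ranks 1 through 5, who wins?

Bombay Grill: 6·2 + 4·2 + 7·1 + 3·4 + 9·4 = 75
Pho House: 6·0 + 4·1 + 7·0 + 3·3 + 9·0 = 13
La Cantina: 6·1 + 4·4 + 7·2 + 3·1 + 9·1 = 48
Nori: 6·4 + 4·3 + 7·3 + 3·0 + 9·2 = 75
The Elm: 6·3 + 4·0 + 7·4 + 3·2 + 9·3 = 79
The Elm has the highest Borda score (79).

The Elm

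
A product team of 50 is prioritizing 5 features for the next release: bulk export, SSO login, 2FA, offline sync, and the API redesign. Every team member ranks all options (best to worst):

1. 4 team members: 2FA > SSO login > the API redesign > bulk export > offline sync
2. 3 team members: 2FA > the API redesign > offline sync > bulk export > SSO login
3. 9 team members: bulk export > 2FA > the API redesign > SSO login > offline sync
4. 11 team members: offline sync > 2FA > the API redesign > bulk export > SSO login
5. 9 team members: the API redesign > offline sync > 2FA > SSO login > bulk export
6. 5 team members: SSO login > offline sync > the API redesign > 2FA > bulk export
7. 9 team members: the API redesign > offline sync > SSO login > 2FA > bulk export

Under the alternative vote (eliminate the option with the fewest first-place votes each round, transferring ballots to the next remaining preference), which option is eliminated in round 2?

2FA

Round 1: bulk export 9, SSO login 5, 2FA 7, offline sync 11, the API redesign 18. Eliminate SSO login.
Round 2: bulk export 9, 2FA 7, offline sync 16, the API redesign 18. Eliminate 2FA.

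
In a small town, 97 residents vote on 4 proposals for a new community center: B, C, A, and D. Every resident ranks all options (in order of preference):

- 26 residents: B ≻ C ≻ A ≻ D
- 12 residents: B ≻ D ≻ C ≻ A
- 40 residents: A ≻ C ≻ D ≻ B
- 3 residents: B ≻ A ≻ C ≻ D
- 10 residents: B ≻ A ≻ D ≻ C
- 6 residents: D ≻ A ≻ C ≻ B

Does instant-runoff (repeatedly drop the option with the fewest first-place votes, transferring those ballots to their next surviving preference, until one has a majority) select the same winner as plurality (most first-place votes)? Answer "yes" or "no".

yes

Instant-runoff — R1 B 51, C 0, A 40, D 6 (B winner). Winner: B.
Plurality — first-place votes: B 51, C 0, A 40, D 6. Winner: B.
The two methods agree.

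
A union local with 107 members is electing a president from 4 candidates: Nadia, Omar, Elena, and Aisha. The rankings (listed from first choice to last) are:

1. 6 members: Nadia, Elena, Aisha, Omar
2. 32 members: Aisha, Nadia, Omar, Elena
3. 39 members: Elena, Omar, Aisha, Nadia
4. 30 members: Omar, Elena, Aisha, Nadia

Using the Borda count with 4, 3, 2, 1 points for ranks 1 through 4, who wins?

Nadia: 6·4 + 32·3 + 39·1 + 30·1 = 189
Omar: 6·1 + 32·2 + 39·3 + 30·4 = 307
Elena: 6·3 + 32·1 + 39·4 + 30·3 = 296
Aisha: 6·2 + 32·4 + 39·2 + 30·2 = 278
Omar has the highest Borda score (307).

Omar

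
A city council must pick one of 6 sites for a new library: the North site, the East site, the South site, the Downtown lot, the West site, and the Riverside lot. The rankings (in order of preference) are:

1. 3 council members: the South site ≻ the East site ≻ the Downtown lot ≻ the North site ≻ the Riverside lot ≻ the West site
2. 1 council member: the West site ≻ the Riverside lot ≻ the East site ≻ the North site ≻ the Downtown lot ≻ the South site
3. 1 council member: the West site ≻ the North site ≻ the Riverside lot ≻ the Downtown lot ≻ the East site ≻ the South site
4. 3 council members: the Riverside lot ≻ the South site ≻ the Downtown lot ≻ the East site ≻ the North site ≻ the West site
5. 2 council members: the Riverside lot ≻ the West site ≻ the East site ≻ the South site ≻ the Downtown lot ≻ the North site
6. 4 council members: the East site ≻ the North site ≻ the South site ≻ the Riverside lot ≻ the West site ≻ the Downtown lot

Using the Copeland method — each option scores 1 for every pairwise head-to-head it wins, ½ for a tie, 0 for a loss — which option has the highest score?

the North site: beats the West site and the Riverside lot; loses to the East site, the South site, and the Downtown lot → score 2.
the East site: beats the North site, the South site, the Downtown lot, and the West site; ties the Riverside lot → score 4.5.
the South site: beats the North site, the Downtown lot, and the West site; ties the Riverside lot; loses to the East site → score 3.5.
the Downtown lot: beats the North site; loses to the East site, the South site, the West site, and the Riverside lot → score 1.
the West site: beats the Downtown lot; loses to the North site, the East site, the South site, and the Riverside lot → score 1.
the Riverside lot: beats the Downtown lot and the West site; ties the East site and the South site; loses to the North site → score 3.
the East site has the best pairwise record.

the East site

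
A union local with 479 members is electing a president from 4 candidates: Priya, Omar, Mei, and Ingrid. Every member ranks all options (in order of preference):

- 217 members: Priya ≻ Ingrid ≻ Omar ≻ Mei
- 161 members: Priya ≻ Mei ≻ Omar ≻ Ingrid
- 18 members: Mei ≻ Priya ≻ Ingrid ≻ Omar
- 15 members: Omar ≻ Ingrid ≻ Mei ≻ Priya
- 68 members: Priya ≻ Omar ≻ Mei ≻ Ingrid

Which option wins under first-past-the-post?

Priya

First-place votes: Priya 446, Omar 15, Mei 18, Ingrid 0.
Priya has the most first-place votes.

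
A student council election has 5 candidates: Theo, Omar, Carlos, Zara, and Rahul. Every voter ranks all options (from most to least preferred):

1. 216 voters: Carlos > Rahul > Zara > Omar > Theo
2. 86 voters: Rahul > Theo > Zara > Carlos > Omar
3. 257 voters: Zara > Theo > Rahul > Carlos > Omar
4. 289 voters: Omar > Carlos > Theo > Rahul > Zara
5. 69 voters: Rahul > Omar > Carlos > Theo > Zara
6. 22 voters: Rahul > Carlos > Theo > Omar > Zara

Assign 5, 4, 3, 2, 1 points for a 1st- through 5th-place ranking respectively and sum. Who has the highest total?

Carlos

Theo: 216·1 + 86·4 + 257·4 + 289·3 + 69·2 + 22·3 = 2659
Omar: 216·2 + 86·1 + 257·1 + 289·5 + 69·4 + 22·2 = 2540
Carlos: 216·5 + 86·2 + 257·2 + 289·4 + 69·3 + 22·4 = 3217
Zara: 216·3 + 86·3 + 257·5 + 289·1 + 69·1 + 22·1 = 2571
Rahul: 216·4 + 86·5 + 257·3 + 289·2 + 69·5 + 22·5 = 3098
Carlos has the highest Borda score (3217).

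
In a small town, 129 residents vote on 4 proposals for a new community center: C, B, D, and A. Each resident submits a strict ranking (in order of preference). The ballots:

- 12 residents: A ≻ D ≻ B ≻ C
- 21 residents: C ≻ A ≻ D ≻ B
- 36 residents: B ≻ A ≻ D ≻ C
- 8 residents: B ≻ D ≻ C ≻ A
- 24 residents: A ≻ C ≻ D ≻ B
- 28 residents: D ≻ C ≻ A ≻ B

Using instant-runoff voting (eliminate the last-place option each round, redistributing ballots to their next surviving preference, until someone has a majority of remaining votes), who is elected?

A

Round 1: C 21, B 44, D 28, A 36. Eliminate C.
Round 2: B 44, D 28, A 57. Eliminate D.
Round 3: B 44, A 85. A has a majority.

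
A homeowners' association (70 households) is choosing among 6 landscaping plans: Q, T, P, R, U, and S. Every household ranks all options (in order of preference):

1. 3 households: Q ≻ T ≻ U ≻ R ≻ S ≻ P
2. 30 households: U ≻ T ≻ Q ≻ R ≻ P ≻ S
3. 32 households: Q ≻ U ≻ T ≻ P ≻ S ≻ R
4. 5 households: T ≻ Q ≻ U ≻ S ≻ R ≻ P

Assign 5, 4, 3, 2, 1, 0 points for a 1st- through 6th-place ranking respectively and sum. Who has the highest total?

Q: 3·5 + 30·3 + 32·5 + 5·4 = 285
T: 3·4 + 30·4 + 32·3 + 5·5 = 253
P: 3·0 + 30·1 + 32·2 + 5·0 = 94
R: 3·2 + 30·2 + 32·0 + 5·1 = 71
U: 3·3 + 30·5 + 32·4 + 5·3 = 302
S: 3·1 + 30·0 + 32·1 + 5·2 = 45
U has the highest Borda score (302).

U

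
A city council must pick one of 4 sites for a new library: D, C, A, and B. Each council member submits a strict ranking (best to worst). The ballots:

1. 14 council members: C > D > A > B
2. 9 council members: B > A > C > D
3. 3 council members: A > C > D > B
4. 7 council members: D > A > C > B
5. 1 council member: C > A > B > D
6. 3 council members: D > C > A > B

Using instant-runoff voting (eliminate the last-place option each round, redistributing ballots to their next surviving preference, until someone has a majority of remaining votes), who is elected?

C

Round 1: D 10, C 15, A 3, B 9. Eliminate A.
Round 2: D 10, C 18, B 9. Eliminate B.
Round 3: D 10, C 27. C has a majority.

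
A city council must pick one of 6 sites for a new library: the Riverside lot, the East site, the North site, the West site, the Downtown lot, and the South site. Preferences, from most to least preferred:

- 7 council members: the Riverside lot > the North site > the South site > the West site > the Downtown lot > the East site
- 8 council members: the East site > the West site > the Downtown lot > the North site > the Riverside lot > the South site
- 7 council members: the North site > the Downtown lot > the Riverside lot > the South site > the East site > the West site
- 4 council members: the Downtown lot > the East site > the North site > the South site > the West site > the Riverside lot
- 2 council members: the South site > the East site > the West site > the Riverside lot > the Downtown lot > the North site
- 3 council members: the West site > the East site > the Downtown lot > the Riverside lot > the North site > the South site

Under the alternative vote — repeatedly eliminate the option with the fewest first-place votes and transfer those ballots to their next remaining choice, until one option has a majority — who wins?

Round 1: the Riverside lot 7, the East site 8, the North site 7, the West site 3, the Downtown lot 4, the South site 2. Eliminate the South site.
Round 2: the Riverside lot 7, the East site 10, the North site 7, the West site 3, the Downtown lot 4. Eliminate the West site.
Round 3: the Riverside lot 7, the East site 13, the North site 7, the Downtown lot 4. Eliminate the Downtown lot.
Round 4: the Riverside lot 7, the East site 17, the North site 7. The East site has a majority.

the East site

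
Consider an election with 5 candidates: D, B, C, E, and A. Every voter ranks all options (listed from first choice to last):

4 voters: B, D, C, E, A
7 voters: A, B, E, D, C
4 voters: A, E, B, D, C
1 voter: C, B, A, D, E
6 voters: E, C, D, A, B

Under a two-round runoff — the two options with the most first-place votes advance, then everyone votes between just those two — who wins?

Round 1 first-place votes: D 0, B 4, C 1, E 6, A 11.
A and E advance.
Runoff: A is preferred to E by 12 voters; E by 10.
A wins the runoff.

A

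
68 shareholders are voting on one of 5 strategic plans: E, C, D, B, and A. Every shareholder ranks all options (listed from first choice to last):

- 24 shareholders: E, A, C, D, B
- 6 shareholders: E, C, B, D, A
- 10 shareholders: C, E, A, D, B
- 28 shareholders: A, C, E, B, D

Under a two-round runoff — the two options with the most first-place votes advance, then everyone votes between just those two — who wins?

Round 1 first-place votes: E 30, C 10, D 0, B 0, A 28.
E and A advance.
Runoff: E is preferred to A by 40 voters; A by 28.
E wins the runoff.

E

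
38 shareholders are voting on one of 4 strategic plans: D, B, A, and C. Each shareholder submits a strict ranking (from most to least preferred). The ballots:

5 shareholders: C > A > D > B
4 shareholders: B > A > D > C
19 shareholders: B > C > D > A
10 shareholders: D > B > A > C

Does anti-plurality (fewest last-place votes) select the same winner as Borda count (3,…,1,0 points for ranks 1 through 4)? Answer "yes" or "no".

no

Anti-plurality — last-place votes: D 0, B 5, A 19, C 14. Winner: D.
Borda — scores: D 58, B 89, A 28, C 53. Winner: B.
The two methods disagree.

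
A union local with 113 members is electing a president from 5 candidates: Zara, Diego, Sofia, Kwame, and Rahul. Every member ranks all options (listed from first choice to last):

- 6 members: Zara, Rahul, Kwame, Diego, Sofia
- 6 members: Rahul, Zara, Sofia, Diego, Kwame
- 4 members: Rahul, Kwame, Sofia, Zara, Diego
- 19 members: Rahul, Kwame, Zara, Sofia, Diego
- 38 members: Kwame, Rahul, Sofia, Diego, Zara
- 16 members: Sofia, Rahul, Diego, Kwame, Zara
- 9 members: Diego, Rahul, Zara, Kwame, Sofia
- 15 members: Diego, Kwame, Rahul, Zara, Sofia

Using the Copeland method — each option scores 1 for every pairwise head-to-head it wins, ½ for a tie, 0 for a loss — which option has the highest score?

Rahul

Zara: loses to Diego, Sofia, Kwame, and Rahul → score 0.
Diego: beats Zara; loses to Sofia, Kwame, and Rahul → score 1.
Sofia: beats Zara and Diego; loses to Kwame and Rahul → score 2.
Kwame: beats Zara, Diego, and Sofia; loses to Rahul → score 3.
Rahul: beats Zara, Diego, Sofia, and Kwame → score 4.
Rahul has the best pairwise record.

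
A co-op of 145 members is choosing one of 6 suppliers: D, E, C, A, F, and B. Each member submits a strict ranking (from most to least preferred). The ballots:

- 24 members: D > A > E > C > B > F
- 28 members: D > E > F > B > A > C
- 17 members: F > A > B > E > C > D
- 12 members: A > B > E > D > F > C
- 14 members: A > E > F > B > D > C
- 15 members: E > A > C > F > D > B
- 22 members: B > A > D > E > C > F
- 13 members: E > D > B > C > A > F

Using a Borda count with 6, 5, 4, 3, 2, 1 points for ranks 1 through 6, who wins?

E

D: 24·6 + 28·6 + 17·1 + 12·3 + 14·2 + 15·2 + 22·4 + 13·5 = 576
E: 24·4 + 28·5 + 17·3 + 12·4 + 14·5 + 15·6 + 22·3 + 13·6 = 639
C: 24·3 + 28·1 + 17·2 + 12·1 + 14·1 + 15·4 + 22·2 + 13·3 = 303
A: 24·5 + 28·2 + 17·5 + 12·6 + 14·6 + 15·5 + 22·5 + 13·2 = 628
F: 24·1 + 28·4 + 17·6 + 12·2 + 14·4 + 15·3 + 22·1 + 13·1 = 398
B: 24·2 + 28·3 + 17·4 + 12·5 + 14·3 + 15·1 + 22·6 + 13·4 = 501
E has the highest Borda score (639).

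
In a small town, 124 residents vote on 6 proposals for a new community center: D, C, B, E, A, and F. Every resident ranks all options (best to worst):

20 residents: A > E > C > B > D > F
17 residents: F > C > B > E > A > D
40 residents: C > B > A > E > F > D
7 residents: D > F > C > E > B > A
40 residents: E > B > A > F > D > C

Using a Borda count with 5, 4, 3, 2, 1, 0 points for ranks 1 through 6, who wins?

B

D: 20·1 + 17·0 + 40·0 + 7·5 + 40·1 = 95
C: 20·3 + 17·4 + 40·5 + 7·3 + 40·0 = 349
B: 20·2 + 17·3 + 40·4 + 7·1 + 40·4 = 418
E: 20·4 + 17·2 + 40·2 + 7·2 + 40·5 = 408
A: 20·5 + 17·1 + 40·3 + 7·0 + 40·3 = 357
F: 20·0 + 17·5 + 40·1 + 7·4 + 40·2 = 233
B has the highest Borda score (418).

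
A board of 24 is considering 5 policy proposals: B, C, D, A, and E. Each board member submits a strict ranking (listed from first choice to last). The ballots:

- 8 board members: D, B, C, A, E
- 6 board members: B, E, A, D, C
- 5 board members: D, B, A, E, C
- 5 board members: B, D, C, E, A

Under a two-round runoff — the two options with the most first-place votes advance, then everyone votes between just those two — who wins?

D

Round 1 first-place votes: B 11, C 0, D 13, A 0, E 0.
D and B advance.
Runoff: D is preferred to B by 13 voters; B by 11.
D wins the runoff.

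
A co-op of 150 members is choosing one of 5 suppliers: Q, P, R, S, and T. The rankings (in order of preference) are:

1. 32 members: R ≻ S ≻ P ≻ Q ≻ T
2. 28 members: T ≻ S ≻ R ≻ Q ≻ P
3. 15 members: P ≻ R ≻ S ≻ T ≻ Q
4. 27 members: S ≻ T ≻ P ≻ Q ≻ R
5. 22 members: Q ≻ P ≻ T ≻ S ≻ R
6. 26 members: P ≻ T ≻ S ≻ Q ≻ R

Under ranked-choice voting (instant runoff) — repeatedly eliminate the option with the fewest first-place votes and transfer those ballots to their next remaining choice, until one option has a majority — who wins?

P

Round 1: Q 22, P 41, R 32, S 27, T 28. Eliminate Q.
Round 2: P 63, R 32, S 27, T 28. Eliminate S.
Round 3: P 63, R 32, T 55. Eliminate R.
Round 4: P 95, T 55. P has a majority.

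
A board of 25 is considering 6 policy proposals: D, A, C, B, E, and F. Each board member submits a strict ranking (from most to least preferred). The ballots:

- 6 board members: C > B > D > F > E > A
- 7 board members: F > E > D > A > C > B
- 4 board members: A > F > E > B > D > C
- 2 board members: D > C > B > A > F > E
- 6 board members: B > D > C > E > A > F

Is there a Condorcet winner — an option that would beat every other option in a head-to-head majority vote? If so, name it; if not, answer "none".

Checking pairwise contests:
B beats D 16–9.
D beats A 21–4.
D beats C 19–6.
C beats B 15–10.
D beats E 14–11.
D beats F 14–11.
Every option loses at least one head-to-head, so there is no Condorcet winner.

none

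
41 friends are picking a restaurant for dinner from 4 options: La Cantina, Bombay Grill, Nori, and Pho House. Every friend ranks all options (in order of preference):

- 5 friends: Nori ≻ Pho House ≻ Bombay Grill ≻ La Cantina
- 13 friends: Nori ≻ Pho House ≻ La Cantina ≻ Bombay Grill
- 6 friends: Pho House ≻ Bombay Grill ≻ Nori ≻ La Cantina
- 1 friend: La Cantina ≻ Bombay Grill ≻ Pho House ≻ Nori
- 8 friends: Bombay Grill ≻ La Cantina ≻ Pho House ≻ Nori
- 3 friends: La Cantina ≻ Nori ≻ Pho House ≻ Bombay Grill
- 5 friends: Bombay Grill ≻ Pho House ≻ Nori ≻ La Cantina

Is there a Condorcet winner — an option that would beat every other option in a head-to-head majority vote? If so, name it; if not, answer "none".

Nori vs La Cantina: 29–12 for Nori.
Nori vs Bombay Grill: 21–20 for Nori.
Nori vs Pho House: 21–20 for Nori.
Nori beats every other option head-to-head.

Nori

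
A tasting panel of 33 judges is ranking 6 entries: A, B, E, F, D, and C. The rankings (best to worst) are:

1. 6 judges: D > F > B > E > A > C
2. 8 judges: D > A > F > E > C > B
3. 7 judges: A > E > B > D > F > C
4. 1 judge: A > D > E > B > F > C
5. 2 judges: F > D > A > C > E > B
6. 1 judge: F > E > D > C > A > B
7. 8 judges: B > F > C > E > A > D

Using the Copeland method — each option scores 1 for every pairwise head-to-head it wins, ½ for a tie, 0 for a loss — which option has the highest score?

D

A: beats B, E, and C; loses to F and D → score 3.
B: beats C; loses to A, E, F, and D → score 1.
E: beats B and C; loses to A, F, and D → score 2.
F: beats A, B, E, and C; loses to D → score 4.
D: beats A, B, E, F, and C → score 5.
C: loses to A, B, E, F, and D → score 0.
D has the best pairwise record.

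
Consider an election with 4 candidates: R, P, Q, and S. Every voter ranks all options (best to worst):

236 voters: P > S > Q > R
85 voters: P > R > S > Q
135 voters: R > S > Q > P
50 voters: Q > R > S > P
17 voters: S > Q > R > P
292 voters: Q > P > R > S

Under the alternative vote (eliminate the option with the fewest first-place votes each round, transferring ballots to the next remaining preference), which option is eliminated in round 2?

Round 1: R 135, P 321, Q 342, S 17. Eliminate S.
Round 2: R 135, P 321, Q 359. Eliminate R.

R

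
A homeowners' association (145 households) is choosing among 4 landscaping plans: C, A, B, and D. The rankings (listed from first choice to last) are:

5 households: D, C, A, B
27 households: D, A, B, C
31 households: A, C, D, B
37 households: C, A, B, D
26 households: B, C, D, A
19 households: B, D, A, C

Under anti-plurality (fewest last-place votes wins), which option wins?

A

Last-place votes: C 46, A 26, B 36, D 37.
A is ranked last by the fewest voters, so A wins.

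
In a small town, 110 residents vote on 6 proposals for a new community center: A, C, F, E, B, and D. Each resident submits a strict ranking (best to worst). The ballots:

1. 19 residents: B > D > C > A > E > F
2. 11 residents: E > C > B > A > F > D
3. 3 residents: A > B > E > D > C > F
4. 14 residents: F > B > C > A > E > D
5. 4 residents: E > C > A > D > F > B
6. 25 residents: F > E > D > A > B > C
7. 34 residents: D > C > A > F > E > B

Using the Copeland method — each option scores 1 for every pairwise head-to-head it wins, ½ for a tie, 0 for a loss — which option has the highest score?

A: beats F, E, and B; loses to C and D → score 3.
C: beats A, F, and E; loses to B and D → score 3.
F: beats E and B; loses to A, C, and D → score 2.
E: beats B and D; loses to A, C, and F → score 2.
B: beats C; loses to A, F, E, and D → score 1.
D: beats A, C, F, and B; loses to E → score 4.
D has the best pairwise record.

D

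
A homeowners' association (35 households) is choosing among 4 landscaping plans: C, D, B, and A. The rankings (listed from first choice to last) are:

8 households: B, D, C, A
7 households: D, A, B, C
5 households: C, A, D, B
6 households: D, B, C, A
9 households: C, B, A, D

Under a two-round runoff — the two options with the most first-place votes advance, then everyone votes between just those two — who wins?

D

Round 1 first-place votes: C 14, D 13, B 8, A 0.
C and D advance.
Runoff: C is preferred to D by 14 voters; D by 21.
D wins the runoff.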